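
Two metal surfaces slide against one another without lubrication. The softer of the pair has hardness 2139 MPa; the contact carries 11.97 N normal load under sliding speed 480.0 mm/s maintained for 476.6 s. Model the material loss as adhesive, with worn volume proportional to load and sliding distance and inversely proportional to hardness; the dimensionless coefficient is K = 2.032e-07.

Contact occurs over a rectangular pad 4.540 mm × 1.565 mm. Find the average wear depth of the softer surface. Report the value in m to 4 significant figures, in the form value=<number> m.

value=3.661e-08 m

All arithmetic keeps full precision; the intermediates are printed rounded — one final rounding to 4 significant figures.
Convert: Sliding speed v = 480.0 mm/s = 0.4800 m/s. Sliding distance L = v·t = 0.4800 m/s × 476.6 s = 228.8 m.
Convert: Hardness H = 2139 MPa = 2.139e+09 Pa.
Convert: Pad sides 4.540 mm × 1.565 mm = 0.004540 m × 0.001565 m. Contact area A = 0.004540 m × 0.001565 m = 7.105e-06 m².
In SI base units: W = 11.97 N, H = 2.139e+09 Pa, K = 2.032e-07.
Archard volume V = K·W·L/H = 2.032e-07 · 11.97 · 228.8 / 2.139e+09 = 2.601e-13 m³.
Mean wear depth h = V/A = 2.601e-13 / 7.105e-06 = 3.661e-08 m.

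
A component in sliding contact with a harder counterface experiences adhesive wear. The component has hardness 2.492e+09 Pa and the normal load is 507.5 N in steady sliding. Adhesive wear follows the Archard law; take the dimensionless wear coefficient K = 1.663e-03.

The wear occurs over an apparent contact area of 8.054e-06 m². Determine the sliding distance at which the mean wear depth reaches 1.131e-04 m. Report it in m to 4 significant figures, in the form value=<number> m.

value=2.690 m

All arithmetic keeps exact precision; intermediate values are displayed rounded, and rounded once at the end to 4 significant digits.
In SI base units, W = 507.5 N, H = 2.492e+09 Pa, K = 1.663e-03.
Volume at the limit: V_lim = h_lim·A = 1.131e-04 · 8.054e-06 = 9.109e-10 m³.
Life L = V_lim·H/(K·W) = 9.109e-10 · 2.492e+09 / (1.663e-03 · 507.5) = 2.690 m.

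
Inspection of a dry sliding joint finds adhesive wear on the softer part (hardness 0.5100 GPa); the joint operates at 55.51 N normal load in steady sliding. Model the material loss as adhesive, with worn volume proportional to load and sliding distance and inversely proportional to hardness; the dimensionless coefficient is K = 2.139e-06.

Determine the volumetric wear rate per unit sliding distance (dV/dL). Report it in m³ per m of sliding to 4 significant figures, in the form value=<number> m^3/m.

All arithmetic carries full precision. Intermediates are shown rounded — one final rounding to 4 significant digits.
Convert: Hardness H = 0.5100 GPa = 5.100e+08 Pa.
Expressed in SI base units: W = 55.51 N, H = 5.100e+08 Pa, K = 2.139e-06.
Rate of wear dV/dL = K·W/H — distance-free: 2.139e-06 · 55.51 / 5.100e+08 = 2.328e-13 m³/m.

value=2.328e-13 m^3/m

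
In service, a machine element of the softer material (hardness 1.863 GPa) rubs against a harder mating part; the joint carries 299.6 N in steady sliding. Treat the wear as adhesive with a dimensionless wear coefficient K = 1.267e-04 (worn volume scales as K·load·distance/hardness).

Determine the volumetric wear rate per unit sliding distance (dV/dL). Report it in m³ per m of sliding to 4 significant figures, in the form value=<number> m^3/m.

value=2.038e-11 m^3/m

The intermediates appear rounded; all arithmetic maintains full precision — rounded just once: 4 significant figures.
Hardness H = 1.863 GPa = 1.863e+09 Pa.
In SI base units: W = 299.6 N, H = 1.863e+09 Pa, K = 1.267e-04.
Wear rate dV/dL = K·W/H (independent of L): 1.267e-04 · 299.6 / 1.863e+09 = 2.038e-11 m³/m.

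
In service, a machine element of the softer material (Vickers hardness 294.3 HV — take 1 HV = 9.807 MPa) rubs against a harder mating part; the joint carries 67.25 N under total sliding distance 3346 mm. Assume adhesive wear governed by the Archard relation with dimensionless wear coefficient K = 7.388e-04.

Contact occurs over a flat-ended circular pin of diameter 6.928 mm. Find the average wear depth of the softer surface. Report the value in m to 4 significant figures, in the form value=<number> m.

value=1.528e-06 m

The intermediates are shown rounded. All arithmetic maintains exact precision, and one last rounding, at four significant digits.
Distance L = 3346 mm = 3.346 m.
Hardness H = 294.3 HV × 9.807 MPa/HV = 2886 MPa = 2.886e+09 Pa.
Pin diameter d = 6.928 mm = 0.006928 m. Contact area A = π·d²/4 = π·(0.006928 m)²/4 = 3.770e-05 m².
Expressed in SI base units: W = 67.25 N, H = 2.886e+09 Pa, K = 7.388e-04.
Apply Archard: V = K·W·L/H = 7.388e-04 · 67.25 · 3.346 / 2.886e+09 = 5.760e-11 m³.
Depth h = V/A = 5.760e-11 / 3.770e-05 = 1.528e-06 m.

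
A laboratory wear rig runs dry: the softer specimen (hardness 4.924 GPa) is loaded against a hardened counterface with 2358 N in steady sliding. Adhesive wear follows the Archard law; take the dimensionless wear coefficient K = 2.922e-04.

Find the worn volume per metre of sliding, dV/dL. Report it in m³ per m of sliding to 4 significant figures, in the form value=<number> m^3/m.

value=1.399e-10 m^3/m

All working math carries exact precision; the intermediates are shown rounded. Rounded once at the end to four significant digits.
Convert: Hardness H = 4.924 GPa = 4.924e+09 Pa.
As SI base values: W = 2358 N, H = 4.924e+09 Pa, K = 2.922e-04.
Sliding wear rate dV/dL = K·W/H, so: 2.922e-04 · 2358 / 4.924e+09 = 1.399e-10 m³/m.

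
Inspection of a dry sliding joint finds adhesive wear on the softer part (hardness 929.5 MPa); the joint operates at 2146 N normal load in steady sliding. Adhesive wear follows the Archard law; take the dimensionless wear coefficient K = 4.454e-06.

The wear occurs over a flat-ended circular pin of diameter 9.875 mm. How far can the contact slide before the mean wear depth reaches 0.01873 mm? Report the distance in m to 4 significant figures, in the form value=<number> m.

Shown intermediates are rounded. All arithmetic maintains full precision. Rounded just once to four significant figures.
Hardness H = 929.5 MPa = 9.295e+08 Pa.
Pin diameter d = 9.875 mm = 0.009875 m. Contact area A = π·d²/4 = π·(0.009875 m)²/4 = 7.659e-05 m².
Depth limit h_lim = 0.01873 mm = 1.873e-05 m.
Working in SI base units: W = 2146 N, H = 9.295e+08 Pa, K = 4.454e-06.
Permissible volume V_lim = h_lim·A = 1.873e-05 · 7.659e-05 = 1.435e-09 m³.
So the life L = V_lim·H/(K·W) = 1.435e-09 · 9.295e+08 / (4.454e-06 · 2146) = 139.5 m.

value=139.5 m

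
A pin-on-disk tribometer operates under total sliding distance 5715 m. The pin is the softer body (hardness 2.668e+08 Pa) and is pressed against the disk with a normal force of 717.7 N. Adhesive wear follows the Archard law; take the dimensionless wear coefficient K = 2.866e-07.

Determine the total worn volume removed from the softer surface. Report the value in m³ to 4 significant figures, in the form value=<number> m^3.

value=4.406e-09 m^3

All working math carries exact precision, and intermediates appear rounded, and rounded once at the end, at four significant digits.
Collected in SI base units: W = 717.7 N, H = 2.668e+08 Pa, K = 2.866e-07.
By Archard's law, V = K·W·L/H = 2.866e-07 · 717.7 · 5715 / 2.668e+08 = 4.406e-09 m³.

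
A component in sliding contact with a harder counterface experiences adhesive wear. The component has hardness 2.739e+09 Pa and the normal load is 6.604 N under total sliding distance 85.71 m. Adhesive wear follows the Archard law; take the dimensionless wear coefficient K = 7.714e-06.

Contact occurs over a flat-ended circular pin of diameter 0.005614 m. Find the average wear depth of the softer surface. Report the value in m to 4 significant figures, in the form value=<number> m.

value=6.440e-08 m

Each operation keeps exact precision. The intermediates are shown rounded. Rounded once at the end, at 4 significant figures.
Convert: Contact area A = π·d²/4 = π·(0.005614 m)²/4 = 2.475e-05 m².
Expressed in SI base units: W = 6.604 N, H = 2.739e+09 Pa, K = 7.714e-06.
By Archard's law, V = K·W·L/H = 7.714e-06 · 6.604 · 85.71 / 2.739e+09 = 1.594e-12 m³.
Mean depth h = V/A = 1.594e-12 / 2.475e-05 = 6.440e-08 m.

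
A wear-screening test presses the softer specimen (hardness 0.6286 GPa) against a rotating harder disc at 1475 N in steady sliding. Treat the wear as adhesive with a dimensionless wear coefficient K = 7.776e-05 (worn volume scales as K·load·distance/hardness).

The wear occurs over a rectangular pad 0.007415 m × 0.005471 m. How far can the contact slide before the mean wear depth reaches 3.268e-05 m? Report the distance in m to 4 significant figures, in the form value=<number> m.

Intermediates are printed rounded — the algebra runs at full precision — a single final rounding to four significant figures.
Hardness H = 0.6286 GPa = 6.286e+08 Pa.
Contact area A = 0.007415 m × 0.005471 m = 4.057e-05 m².
As SI base values: W = 1475 N, H = 6.286e+08 Pa, K = 7.776e-05.
Allowed volume V_lim = h_lim·A = 3.268e-05 · 4.057e-05 = 1.326e-09 m³.
Sliding life L = V_lim·H/(K·W) = 1.326e-09 · 6.286e+08 / (7.776e-05 · 1475) = 7.266 m.

value=7.266 m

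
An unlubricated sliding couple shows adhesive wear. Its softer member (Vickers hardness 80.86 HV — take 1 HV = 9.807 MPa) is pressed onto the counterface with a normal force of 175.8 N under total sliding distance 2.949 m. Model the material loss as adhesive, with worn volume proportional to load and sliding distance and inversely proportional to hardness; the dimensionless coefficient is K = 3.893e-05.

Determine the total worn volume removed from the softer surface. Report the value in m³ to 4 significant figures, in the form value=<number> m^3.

All arithmetic maintains exact precision. Quoted intermediates are rounded. Rounded just once, at 4 significant digits.
Hardness H = 80.86 HV × 9.807 MPa/HV = 793.0 MPa = 7.930e+08 Pa.
Collected in SI base units: W = 175.8 N, H = 7.930e+08 Pa, K = 3.893e-05.
By Archard's law, V = K·W·L/H = 3.893e-05 · 175.8 · 2.949 / 7.930e+08 = 2.545e-11 m³.

value=2.545e-11 m^3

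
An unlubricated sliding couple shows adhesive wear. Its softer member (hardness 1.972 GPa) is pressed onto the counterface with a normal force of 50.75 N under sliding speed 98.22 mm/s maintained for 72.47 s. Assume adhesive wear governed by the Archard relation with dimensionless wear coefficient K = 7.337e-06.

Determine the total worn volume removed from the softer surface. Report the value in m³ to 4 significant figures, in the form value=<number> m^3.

value=1.344e-12 m^3

Shown intermediates are rounded, and each operation maintains full precision, and a single final rounding: four significant digits.
Sliding speed v = 98.22 mm/s = 0.09822 m/s. Distance covered L = v·t = 0.09822 m/s × 72.47 s = 7.118 m.
Hardness H = 1.972 GPa = 1.972e+09 Pa.
Restated in SI base units: W = 50.75 N, H = 1.972e+09 Pa, K = 7.337e-06.
Apply Archard: V = K·W·L/H = 7.337e-06 · 50.75 · 7.118 / 1.972e+09 = 1.344e-12 m³.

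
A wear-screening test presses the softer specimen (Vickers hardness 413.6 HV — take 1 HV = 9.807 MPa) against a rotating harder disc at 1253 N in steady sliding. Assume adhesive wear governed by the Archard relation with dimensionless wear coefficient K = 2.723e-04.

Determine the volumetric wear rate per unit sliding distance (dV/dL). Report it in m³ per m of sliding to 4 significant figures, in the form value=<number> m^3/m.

value=8.412e-11 m^3/m

Intermediate values are shown rounded — all working math keeps full float precision; rounded once at the end, at four significant figures.
Convert: Hardness H = 413.6 HV × 9.807 MPa/HV = 4056 MPa = 4.056e+09 Pa.
In SI base units: W = 1253 N, H = 4.056e+09 Pa, K = 2.723e-04.
Rate of wear dV/dL = K·W/H, per unit distance: 2.723e-04 · 1253 / 4.056e+09 = 8.412e-11 m³/m.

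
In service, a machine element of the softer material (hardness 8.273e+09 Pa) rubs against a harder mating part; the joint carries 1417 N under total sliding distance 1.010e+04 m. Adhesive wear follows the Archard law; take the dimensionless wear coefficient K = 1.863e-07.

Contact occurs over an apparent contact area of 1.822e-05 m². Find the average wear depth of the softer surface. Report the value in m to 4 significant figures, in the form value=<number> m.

value=1.769e-05 m

Quoted intermediates are rounded — all working math runs at full precision — one final rounding: four significant digits.
In SI base units, W = 1417 N, H = 8.273e+09 Pa, K = 1.863e-07.
Wear volume V = K·W·L/H = 1.863e-07 · 1417 · 1.010e+04 / 8.273e+09 = 3.223e-10 m³.
Mean depth h = V/A = 3.223e-10 / 1.822e-05 = 1.769e-05 m.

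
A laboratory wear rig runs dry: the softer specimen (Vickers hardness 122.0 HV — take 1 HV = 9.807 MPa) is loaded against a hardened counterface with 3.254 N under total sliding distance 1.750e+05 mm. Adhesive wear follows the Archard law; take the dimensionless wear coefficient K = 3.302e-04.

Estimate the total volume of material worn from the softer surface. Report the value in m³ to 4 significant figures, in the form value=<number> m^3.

The algebra keeps full float precision, and the intermediates are shown rounded; rounded once at the end, at 4 significant figures.
Total distance L = 1.750e+05 mm = 175.0 m.
Hardness H = 122.0 HV × 9.807 MPa/HV = 1196 MPa = 1.196e+09 Pa.
In SI base units: W = 3.254 N, H = 1.196e+09 Pa, K = 3.302e-04.
Archard volume V = K·W·L/H = 3.302e-04 · 3.254 · 175.0 / 1.196e+09 = 1.572e-10 m³.

value=1.572e-10 m^3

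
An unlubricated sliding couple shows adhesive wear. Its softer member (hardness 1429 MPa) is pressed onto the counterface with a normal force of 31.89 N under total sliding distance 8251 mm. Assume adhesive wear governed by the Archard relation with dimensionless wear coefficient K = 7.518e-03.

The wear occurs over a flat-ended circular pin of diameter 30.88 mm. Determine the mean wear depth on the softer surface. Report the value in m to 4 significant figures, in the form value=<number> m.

value=1.848e-06 m

The intermediates are shown rounded — each operation carries full float precision; one last rounding to four significant figures.
Convert: The distance L = 8251 mm = 8.251 m.
Convert: Hardness H = 1429 MPa = 1.429e+09 Pa.
Convert: Pin diameter d = 30.88 mm = 0.03088 m. Contact area A = π·d²/4 = π·(0.03088 m)²/4 = 7.489e-04 m².
In SI base units: W = 31.89 N, H = 1.429e+09 Pa, K = 7.518e-03.
Apply Archard: V = K·W·L/H = 7.518e-03 · 31.89 · 8.251 / 1.429e+09 = 1.384e-09 m³.
Depth of wear h = V/A = 1.384e-09 / 7.489e-04 = 1.848e-06 m.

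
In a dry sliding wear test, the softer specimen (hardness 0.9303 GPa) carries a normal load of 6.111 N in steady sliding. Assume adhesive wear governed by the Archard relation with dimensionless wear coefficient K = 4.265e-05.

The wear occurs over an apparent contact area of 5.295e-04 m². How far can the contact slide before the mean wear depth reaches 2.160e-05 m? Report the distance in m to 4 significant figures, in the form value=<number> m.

value=4.082e+04 m

The computation maintains full float precision — printed values are rounded; rounded once at the end: 4 significant digits.
Convert: Hardness H = 0.9303 GPa = 9.303e+08 Pa.
As SI base values: W = 6.111 N, H = 9.303e+08 Pa, K = 4.265e-05.
At the depth limit, V_lim = h_lim·A = 2.160e-05 · 5.295e-04 = 1.144e-08 m³.
Sliding life L = V_lim·H/(K·W) = 1.144e-08 · 9.303e+08 / (4.265e-05 · 6.111) = 4.082e+04 m.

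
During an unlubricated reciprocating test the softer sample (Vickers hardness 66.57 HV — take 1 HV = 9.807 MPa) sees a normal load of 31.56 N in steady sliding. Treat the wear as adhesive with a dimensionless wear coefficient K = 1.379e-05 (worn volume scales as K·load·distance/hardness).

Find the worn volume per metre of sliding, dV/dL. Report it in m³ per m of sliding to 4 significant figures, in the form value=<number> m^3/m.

value=6.666e-13 m^3/m

Intermediate values are displayed rounded; the algebra keeps full float precision. Rounded just once to four significant digits.
Hardness H = 66.57 HV × 9.807 MPa/HV = 652.9 MPa = 6.529e+08 Pa.
As SI base values: W = 31.56 N, H = 6.529e+08 Pa, K = 1.379e-05.
Volumetric rate dV/dL = K·W/H (independent of L): 1.379e-05 · 31.56 / 6.529e+08 = 6.666e-13 m³/m.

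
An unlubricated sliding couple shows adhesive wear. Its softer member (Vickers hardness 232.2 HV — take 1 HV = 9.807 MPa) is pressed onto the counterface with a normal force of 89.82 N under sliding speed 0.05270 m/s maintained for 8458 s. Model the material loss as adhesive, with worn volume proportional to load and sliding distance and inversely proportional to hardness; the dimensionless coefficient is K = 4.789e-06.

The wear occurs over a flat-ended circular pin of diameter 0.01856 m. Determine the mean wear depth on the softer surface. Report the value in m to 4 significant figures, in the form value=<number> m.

All arithmetic keeps full precision, and intermediates are displayed rounded — one last rounding, at 4 significant digits.
Convert: Distance L = v·t = 0.05270 m/s × 8458 s = 445.7 m.
Convert: Hardness H = 232.2 HV × 9.807 MPa/HV = 2277 MPa = 2.277e+09 Pa.
Convert: Contact area A = π·d²/4 = π·(0.01856 m)²/4 = 2.705e-04 m².
SI base units throughout: W = 89.82 N, H = 2.277e+09 Pa, K = 4.789e-06.
The Archard volume V = K·W·L/H = 4.789e-06 · 89.82 · 445.7 / 2.277e+09 = 8.420e-11 m³.
Mean depth h = V/A = 8.420e-11 / 2.705e-04 = 3.112e-07 m.

value=3.112e-07 m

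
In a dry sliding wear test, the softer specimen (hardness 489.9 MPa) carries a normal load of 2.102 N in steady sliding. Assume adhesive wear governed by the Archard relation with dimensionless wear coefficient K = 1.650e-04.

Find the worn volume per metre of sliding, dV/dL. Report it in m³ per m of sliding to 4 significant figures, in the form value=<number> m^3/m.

All working math runs at exact precision — quoted intermediates are rounded, and rounded once at the end: four significant digits.
Convert: Hardness H = 489.9 MPa = 4.899e+08 Pa.
Collected in SI base units: W = 2.102 N, H = 4.899e+08 Pa, K = 1.650e-04.
Wear rate dV/dL = K·W/H (no L dependence): 1.650e-04 · 2.102 / 4.899e+08 = 7.080e-13 m³/m.

value=7.080e-13 m^3/m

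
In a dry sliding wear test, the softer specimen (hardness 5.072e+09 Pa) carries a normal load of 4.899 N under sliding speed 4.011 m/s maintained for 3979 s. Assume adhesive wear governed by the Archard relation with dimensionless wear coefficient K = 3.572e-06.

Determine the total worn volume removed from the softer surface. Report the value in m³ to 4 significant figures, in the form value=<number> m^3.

The computation runs at exact precision. Intermediate values are printed rounded; a single final rounding, at 4 significant digits.
Total distance L = v·t = 4.011 m/s × 3979 s = 1.596e+04 m.
In SI base units, W = 4.899 N, H = 5.072e+09 Pa, K = 3.572e-06.
Volume removed: V = K·W·L/H = 3.572e-06 · 4.899 · 1.596e+04 / 5.072e+09 = 5.506e-11 m³.

value=5.506e-11 m^3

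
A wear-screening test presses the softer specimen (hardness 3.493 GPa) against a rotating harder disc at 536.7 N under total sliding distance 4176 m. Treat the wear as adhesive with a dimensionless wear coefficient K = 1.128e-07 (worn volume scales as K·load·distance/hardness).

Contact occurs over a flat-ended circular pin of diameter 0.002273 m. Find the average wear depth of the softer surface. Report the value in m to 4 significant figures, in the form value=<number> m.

Intermediate values are displayed rounded. The computation carries full float precision; a single final rounding: 4 significant digits.
Convert: Hardness H = 3.493 GPa = 3.493e+09 Pa.
Convert: Contact area A = π·d²/4 = π·(0.002273 m)²/4 = 4.058e-06 m².
SI base units throughout: W = 536.7 N, H = 3.493e+09 Pa, K = 1.128e-07.
Worn volume V = K·W·L/H = 1.128e-07 · 536.7 · 4176 / 3.493e+09 = 7.238e-11 m³.
Depth h = V/A = 7.238e-11 / 4.058e-06 = 1.784e-05 m.

value=1.784e-05 m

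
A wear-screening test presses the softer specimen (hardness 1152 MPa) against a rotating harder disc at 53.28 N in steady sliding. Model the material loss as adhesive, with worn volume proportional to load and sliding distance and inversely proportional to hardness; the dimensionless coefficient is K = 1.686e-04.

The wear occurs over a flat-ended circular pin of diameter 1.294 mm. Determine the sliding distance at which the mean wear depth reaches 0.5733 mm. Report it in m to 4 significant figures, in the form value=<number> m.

value=96.69 m

Every step maintains exact precision — intermediate values are printed rounded; rounded just once: four significant figures.
Convert: Hardness H = 1152 MPa = 1.152e+09 Pa.
Convert: Pin diameter d = 1.294 mm = 0.001294 m. Contact area A = π·d²/4 = π·(0.001294 m)²/4 = 1.315e-06 m².
Convert: Depth limit h_lim = 0.5733 mm = 5.733e-04 m.
Restated in SI base units: W = 53.28 N, H = 1.152e+09 Pa, K = 1.686e-04.
Volume at the limit: V_lim = h_lim·A = 5.733e-04 · 1.315e-06 = 7.539e-10 m³.
So the life L = V_lim·H/(K·W) = 7.539e-10 · 1.152e+09 / (1.686e-04 · 53.28) = 96.69 m.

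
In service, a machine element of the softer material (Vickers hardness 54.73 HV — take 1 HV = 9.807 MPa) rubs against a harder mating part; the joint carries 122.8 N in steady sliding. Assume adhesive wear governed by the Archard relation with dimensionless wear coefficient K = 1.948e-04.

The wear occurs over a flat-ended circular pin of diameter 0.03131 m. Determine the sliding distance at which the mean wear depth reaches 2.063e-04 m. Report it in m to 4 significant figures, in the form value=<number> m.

value=3564 m

The intermediates appear rounded; all arithmetic keeps exact precision; one last rounding, at four significant digits.
Convert: Hardness H = 54.73 HV × 9.807 MPa/HV = 536.7 MPa = 5.367e+08 Pa.
Convert: Contact area A = π·d²/4 = π·(0.03131 m)²/4 = 7.699e-04 m².
In SI base units: W = 122.8 N, H = 5.367e+08 Pa, K = 1.948e-04.
Limit volume V_lim = h_lim·A = 2.063e-04 · 7.699e-04 = 1.588e-07 m³.
Life L = V_lim·H/(K·W) = 1.588e-07 · 5.367e+08 / (1.948e-04 · 122.8) = 3564 m.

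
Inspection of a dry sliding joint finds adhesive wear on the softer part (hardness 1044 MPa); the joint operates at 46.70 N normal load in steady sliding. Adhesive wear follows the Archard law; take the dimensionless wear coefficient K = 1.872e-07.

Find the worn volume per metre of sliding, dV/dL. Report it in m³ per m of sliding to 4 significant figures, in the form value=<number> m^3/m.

All working math maintains full precision — the intermediates are displayed rounded; rounded once at the end to four significant figures.
Hardness H = 1044 MPa = 1.044e+09 Pa.
In SI base units: W = 46.70 N, H = 1.044e+09 Pa, K = 1.872e-07.
The wear rate dV/dL = K·W/H (independent of L): 1.872e-07 · 46.70 / 1.044e+09 = 8.374e-15 m³/m.

value=8.374e-15 m^3/m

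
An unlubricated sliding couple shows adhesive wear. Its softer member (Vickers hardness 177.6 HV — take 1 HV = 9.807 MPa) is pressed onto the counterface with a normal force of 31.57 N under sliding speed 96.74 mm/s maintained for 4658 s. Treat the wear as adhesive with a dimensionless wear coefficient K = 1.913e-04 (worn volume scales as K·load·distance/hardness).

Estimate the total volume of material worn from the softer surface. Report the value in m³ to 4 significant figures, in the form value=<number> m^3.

value=1.562e-09 m^3

The intermediates appear rounded — each operation maintains full precision. Rounded just once, at four significant digits.
Sliding speed v = 96.74 mm/s = 0.09674 m/s. Distance covered L = v·t = 0.09674 m/s × 4658 s = 450.6 m.
Hardness H = 177.6 HV × 9.807 MPa/HV = 1742 MPa = 1.742e+09 Pa.
Collected in SI base units: W = 31.57 N, H = 1.742e+09 Pa, K = 1.913e-04.
By Archard's law, V = K·W·L/H = 1.913e-04 · 31.57 · 450.6 / 1.742e+09 = 1.562e-09 m³.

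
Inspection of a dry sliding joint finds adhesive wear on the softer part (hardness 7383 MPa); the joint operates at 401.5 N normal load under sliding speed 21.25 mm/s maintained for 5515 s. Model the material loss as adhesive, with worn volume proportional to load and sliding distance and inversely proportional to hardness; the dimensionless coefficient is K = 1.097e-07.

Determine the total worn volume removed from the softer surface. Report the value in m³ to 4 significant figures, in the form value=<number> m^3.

Printed values are rounded — every step carries full float precision, and a single final rounding: 4 significant digits.
Convert: Sliding speed v = 21.25 mm/s = 0.02125 m/s. Sliding distance L = v·t = 0.02125 m/s × 5515 s = 117.2 m.
Convert: Hardness H = 7383 MPa = 7.383e+09 Pa.
Collected in SI base units: W = 401.5 N, H = 7.383e+09 Pa, K = 1.097e-07.
Archard relation: V = K·W·L/H = 1.097e-07 · 401.5 · 117.2 / 7.383e+09 = 6.991e-13 m³.

value=6.991e-13 m^3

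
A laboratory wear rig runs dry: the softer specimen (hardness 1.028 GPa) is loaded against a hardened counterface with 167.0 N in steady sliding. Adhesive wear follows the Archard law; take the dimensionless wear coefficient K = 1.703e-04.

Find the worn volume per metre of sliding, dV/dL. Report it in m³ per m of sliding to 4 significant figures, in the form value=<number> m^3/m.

value=2.767e-11 m^3/m

Intermediates are displayed rounded, and all arithmetic runs at exact precision; one final rounding: four significant figures.
Convert: Hardness H = 1.028 GPa = 1.028e+09 Pa.
Restated in SI base units: W = 167.0 N, H = 1.028e+09 Pa, K = 1.703e-04.
Volumetric rate dV/dL = K·W/H, so: 1.703e-04 · 167.0 / 1.028e+09 = 2.767e-11 m³/m.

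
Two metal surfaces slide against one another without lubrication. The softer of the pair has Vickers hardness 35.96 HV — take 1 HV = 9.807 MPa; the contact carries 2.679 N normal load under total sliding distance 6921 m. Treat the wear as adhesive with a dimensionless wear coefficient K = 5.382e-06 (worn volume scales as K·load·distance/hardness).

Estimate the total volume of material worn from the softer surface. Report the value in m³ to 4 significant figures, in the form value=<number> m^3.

Each operation carries exact precision — intermediates are printed rounded — rounded just once, at 4 significant digits.
Convert: Hardness H = 35.96 HV × 9.807 MPa/HV = 352.7 MPa = 3.527e+08 Pa.
Expressed in SI base units: W = 2.679 N, H = 3.527e+08 Pa, K = 5.382e-06.
Apply Archard: V = K·W·L/H = 5.382e-06 · 2.679 · 6921 / 3.527e+08 = 2.830e-10 m³.

value=2.830e-10 m^3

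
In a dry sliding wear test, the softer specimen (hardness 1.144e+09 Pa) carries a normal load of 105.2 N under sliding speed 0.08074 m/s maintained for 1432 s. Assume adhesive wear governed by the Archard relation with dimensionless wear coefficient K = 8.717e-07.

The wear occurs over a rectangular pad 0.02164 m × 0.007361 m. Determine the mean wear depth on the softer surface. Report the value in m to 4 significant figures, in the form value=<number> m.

value=5.818e-08 m

The computation carries exact precision. Quoted intermediates are rounded; rounded once at the end to four significant digits.
Distance L = v·t = 0.08074 m/s × 1432 s = 115.6 m.
Contact area A = 0.02164 m × 0.007361 m = 1.593e-04 m².
Restated in SI base units: W = 105.2 N, H = 1.144e+09 Pa, K = 8.717e-07.
Apply Archard: V = K·W·L/H = 8.717e-07 · 105.2 · 115.6 / 1.144e+09 = 9.268e-12 m³.
Depth h = V/A = 9.268e-12 / 1.593e-04 = 5.818e-08 m.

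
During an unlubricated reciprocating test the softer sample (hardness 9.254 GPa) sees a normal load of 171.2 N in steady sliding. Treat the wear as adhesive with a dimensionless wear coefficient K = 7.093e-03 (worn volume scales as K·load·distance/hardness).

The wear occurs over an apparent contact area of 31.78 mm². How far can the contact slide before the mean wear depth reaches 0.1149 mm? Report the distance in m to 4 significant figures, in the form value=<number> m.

value=27.83 m

Intermediate values are printed rounded. All working math maintains full precision. Rounded once at the end, at four significant digits.
Convert: Hardness H = 9.254 GPa = 9.254e+09 Pa.
Convert: Contact area A = 31.78 mm² = 3.178e-05 m².
Convert: Depth limit h_lim = 0.1149 mm = 1.149e-04 m.
SI base units throughout: W = 171.2 N, H = 9.254e+09 Pa, K = 7.093e-03.
Permissible volume V_lim = h_lim·A = 1.149e-04 · 3.178e-05 = 3.652e-09 m³.
Inverting, life L = V_lim·H/(K·W) = 3.652e-09 · 9.254e+09 / (7.093e-03 · 171.2) = 27.83 m.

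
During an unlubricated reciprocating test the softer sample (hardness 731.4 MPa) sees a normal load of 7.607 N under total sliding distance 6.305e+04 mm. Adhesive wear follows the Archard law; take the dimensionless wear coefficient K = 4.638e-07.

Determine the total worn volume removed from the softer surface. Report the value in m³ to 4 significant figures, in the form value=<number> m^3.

All working math keeps exact precision; intermediate values are displayed rounded; one last rounding to 4 significant digits.
Distance L = 6.305e+04 mm = 63.05 m.
Hardness H = 731.4 MPa = 7.314e+08 Pa.
Collected in SI base units: W = 7.607 N, H = 7.314e+08 Pa, K = 4.638e-07.
Volume removed: V = K·W·L/H = 4.638e-07 · 7.607 · 63.05 / 7.314e+08 = 3.041e-13 m³.

value=3.041e-13 m^3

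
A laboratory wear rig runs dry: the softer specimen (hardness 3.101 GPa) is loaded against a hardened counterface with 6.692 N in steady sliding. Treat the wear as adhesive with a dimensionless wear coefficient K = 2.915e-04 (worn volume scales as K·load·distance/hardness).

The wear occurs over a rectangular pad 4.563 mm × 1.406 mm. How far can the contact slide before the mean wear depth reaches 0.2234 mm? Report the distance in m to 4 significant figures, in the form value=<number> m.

All working math maintains exact precision — shown intermediates are rounded; rounded just once, at 4 significant digits.
Hardness H = 3.101 GPa = 3.101e+09 Pa.
Pad sides 4.563 mm × 1.406 mm = 0.004563 m × 0.001406 m. Contact area A = 0.004563 m × 0.001406 m = 6.416e-06 m².
Depth limit h_lim = 0.2234 mm = 2.234e-04 m.
Expressed in SI base units: W = 6.692 N, H = 3.101e+09 Pa, K = 2.915e-04.
Wearable volume V_lim = h_lim·A = 2.234e-04 · 6.416e-06 = 1.433e-09 m³.
Life L = V_lim·H/(K·W) = 1.433e-09 · 3.101e+09 / (2.915e-04 · 6.692) = 2278 m.

value=2278 m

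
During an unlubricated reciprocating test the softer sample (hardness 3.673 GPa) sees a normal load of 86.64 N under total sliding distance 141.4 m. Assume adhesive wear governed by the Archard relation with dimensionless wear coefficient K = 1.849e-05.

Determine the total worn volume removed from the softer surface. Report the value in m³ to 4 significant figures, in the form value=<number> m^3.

The intermediates are shown rounded. The computation runs at full precision, and one final rounding, at 4 significant digits.
Convert: Hardness H = 3.673 GPa = 3.673e+09 Pa.
SI base units throughout: W = 86.64 N, H = 3.673e+09 Pa, K = 1.849e-05.
Volume removed: V = K·W·L/H = 1.849e-05 · 86.64 · 141.4 / 3.673e+09 = 6.167e-11 m³.

value=6.167e-11 m^3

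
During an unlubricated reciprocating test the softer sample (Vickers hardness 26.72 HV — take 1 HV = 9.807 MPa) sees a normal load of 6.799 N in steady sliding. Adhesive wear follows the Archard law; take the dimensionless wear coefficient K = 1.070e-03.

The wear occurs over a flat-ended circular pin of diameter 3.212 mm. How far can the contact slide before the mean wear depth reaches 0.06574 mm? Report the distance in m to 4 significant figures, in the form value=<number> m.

value=19.19 m

The computation runs at full float precision; quoted intermediates are rounded; one last rounding to 4 significant figures.
Convert: Hardness H = 26.72 HV × 9.807 MPa/HV = 262.0 MPa = 2.620e+08 Pa.
Convert: Pin diameter d = 3.212 mm = 0.003212 m. Contact area A = π·d²/4 = π·(0.003212 m)²/4 = 8.103e-06 m².
Convert: Depth limit h_lim = 0.06574 mm = 6.574e-05 m.
Working in SI base units: W = 6.799 N, H = 2.620e+08 Pa, K = 1.070e-03.
Allowed volume V_lim = h_lim·A = 6.574e-05 · 8.103e-06 = 5.327e-10 m³.
Thus life L = V_lim·H/(K·W) = 5.327e-10 · 2.620e+08 / (1.070e-03 · 6.799) = 19.19 m.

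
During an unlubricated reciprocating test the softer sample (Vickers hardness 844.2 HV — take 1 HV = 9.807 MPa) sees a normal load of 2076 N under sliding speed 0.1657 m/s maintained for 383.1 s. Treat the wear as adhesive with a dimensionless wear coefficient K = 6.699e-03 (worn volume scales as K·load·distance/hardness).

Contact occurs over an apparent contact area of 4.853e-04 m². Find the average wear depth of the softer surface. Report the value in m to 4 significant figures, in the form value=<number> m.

Every step runs at full float precision; the intermediates are shown rounded. Rounded once at the end: 4 significant figures.
Convert: Total distance L = v·t = 0.1657 m/s × 383.1 s = 63.48 m.
Convert: Hardness H = 844.2 HV × 9.807 MPa/HV = 8279 MPa = 8.279e+09 Pa.
SI base units throughout: W = 2076 N, H = 8.279e+09 Pa, K = 6.699e-03.
Archard relation: V = K·W·L/H = 6.699e-03 · 2076 · 63.48 / 8.279e+09 = 1.066e-07 m³.
Depth of wear h = V/A = 1.066e-07 / 4.853e-04 = 2.197e-04 m.

value=2.197e-04 m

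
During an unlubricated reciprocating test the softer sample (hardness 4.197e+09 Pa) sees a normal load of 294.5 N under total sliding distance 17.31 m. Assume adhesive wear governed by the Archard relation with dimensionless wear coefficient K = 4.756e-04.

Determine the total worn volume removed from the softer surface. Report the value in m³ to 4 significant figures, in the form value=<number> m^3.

Intermediate values appear rounded. All arithmetic maintains full float precision. Rounded just once to 4 significant digits.
As SI base values: W = 294.5 N, H = 4.197e+09 Pa, K = 4.756e-04.
Archard relation: V = K·W·L/H = 4.756e-04 · 294.5 · 17.31 / 4.197e+09 = 5.777e-10 m³.

value=5.777e-10 m^3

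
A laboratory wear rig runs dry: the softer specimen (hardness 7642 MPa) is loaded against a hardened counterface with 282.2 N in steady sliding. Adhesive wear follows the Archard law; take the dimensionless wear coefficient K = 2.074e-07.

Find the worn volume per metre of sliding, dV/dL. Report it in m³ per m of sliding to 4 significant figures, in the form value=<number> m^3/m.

value=7.659e-15 m^3/m

Displayed values are rounded; the algebra keeps full float precision — rounded once at the end to four significant figures.
Convert: Hardness H = 7642 MPa = 7.642e+09 Pa.
Expressed in SI base units: W = 282.2 N, H = 7.642e+09 Pa, K = 2.074e-07.
Sliding wear rate dV/dL = K·W/H (no L dependence): 2.074e-07 · 282.2 / 7.642e+09 = 7.659e-15 m³/m.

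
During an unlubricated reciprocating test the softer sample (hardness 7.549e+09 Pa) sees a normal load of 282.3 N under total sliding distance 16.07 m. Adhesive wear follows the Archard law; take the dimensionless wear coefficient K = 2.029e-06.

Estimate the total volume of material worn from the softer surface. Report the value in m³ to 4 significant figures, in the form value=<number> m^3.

value=1.219e-12 m^3

All arithmetic maintains full precision, and intermediates are shown rounded — one final rounding to four significant figures.
Restated in SI base units: W = 282.3 N, H = 7.549e+09 Pa, K = 2.029e-06.
Apply Archard: V = K·W·L/H = 2.029e-06 · 282.3 · 16.07 / 7.549e+09 = 1.219e-12 m³.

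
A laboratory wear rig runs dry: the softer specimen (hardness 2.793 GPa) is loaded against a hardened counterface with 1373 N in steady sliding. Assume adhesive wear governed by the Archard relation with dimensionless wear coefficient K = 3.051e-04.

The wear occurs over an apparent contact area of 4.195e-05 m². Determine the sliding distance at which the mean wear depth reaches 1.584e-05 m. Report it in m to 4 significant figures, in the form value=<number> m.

Intermediates are shown rounded — the computation holds exact precision, and one last rounding to four significant digits.
Hardness H = 2.793 GPa = 2.793e+09 Pa.
Expressed in SI base units: W = 1373 N, H = 2.793e+09 Pa, K = 3.051e-04.
Wearable volume V_lim = h_lim·A = 1.584e-05 · 4.195e-05 = 6.645e-10 m³.
Sliding life L = V_lim·H/(K·W) = 6.645e-10 · 2.793e+09 / (3.051e-04 · 1373) = 4.430 m.

value=4.430 m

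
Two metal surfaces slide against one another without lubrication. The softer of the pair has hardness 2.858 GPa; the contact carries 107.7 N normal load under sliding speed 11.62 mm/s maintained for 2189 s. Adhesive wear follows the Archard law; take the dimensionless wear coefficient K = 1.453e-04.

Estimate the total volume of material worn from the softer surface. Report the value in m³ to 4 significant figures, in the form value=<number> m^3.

All working math maintains full float precision. The intermediates are displayed rounded, and rounded once at the end: 4 significant figures.
Sliding speed v = 11.62 mm/s = 0.01162 m/s. Path length L = v·t = 0.01162 m/s × 2189 s = 25.44 m.
Hardness H = 2.858 GPa = 2.858e+09 Pa.
As SI base values: W = 107.7 N, H = 2.858e+09 Pa, K = 1.453e-04.
Worn volume V = K·W·L/H = 1.453e-04 · 107.7 · 25.44 / 2.858e+09 = 1.393e-10 m³.

value=1.393e-10 m^3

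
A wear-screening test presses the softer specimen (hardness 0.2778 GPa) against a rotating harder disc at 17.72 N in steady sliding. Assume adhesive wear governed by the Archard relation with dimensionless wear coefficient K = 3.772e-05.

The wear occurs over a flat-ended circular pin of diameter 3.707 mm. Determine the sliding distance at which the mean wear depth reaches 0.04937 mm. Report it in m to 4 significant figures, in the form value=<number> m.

Shown intermediates are rounded, and all arithmetic holds exact precision; a lone final rounding to 4 significant figures.
Convert: Hardness H = 0.2778 GPa = 2.778e+08 Pa.
Convert: Pin diameter d = 3.707 mm = 0.003707 m. Contact area A = π·d²/4 = π·(0.003707 m)²/4 = 1.079e-05 m².
Convert: Depth limit h_lim = 0.04937 mm = 4.937e-05 m.
Collected in SI base units: W = 17.72 N, H = 2.778e+08 Pa, K = 3.772e-05.
Wearable volume V_lim = h_lim·A = 4.937e-05 · 1.079e-05 = 5.328e-10 m³.
So the life L = V_lim·H/(K·W) = 5.328e-10 · 2.778e+08 / (3.772e-05 · 17.72) = 221.5 m.

value=221.5 m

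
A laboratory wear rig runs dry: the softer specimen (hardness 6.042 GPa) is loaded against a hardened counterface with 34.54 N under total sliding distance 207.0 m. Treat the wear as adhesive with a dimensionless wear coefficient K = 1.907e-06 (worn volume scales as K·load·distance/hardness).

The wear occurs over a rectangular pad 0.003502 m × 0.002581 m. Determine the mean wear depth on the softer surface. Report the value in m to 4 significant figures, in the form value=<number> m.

Every step runs at exact precision, and intermediates are displayed rounded. Rounded just once, at four significant figures.
Convert: Hardness H = 6.042 GPa = 6.042e+09 Pa.
Convert: Contact area A = 0.003502 m × 0.002581 m = 9.039e-06 m².
In SI base units: W = 34.54 N, H = 6.042e+09 Pa, K = 1.907e-06.
By Archard's law, V = K·W·L/H = 1.907e-06 · 34.54 · 207.0 / 6.042e+09 = 2.257e-12 m³.
Mean wear depth h = V/A = 2.257e-12 / 9.039e-06 = 2.497e-07 m.

value=2.497e-07 m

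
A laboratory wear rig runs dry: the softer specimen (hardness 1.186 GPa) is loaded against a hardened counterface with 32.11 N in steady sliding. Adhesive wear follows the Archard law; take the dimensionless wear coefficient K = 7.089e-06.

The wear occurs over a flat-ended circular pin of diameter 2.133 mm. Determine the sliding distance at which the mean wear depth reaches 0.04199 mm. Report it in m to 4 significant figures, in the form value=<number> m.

value=781.8 m

All working math keeps full float precision. Printed values are rounded. Rounded just once to 4 significant figures.
Hardness H = 1.186 GPa = 1.186e+09 Pa.
Pin diameter d = 2.133 mm = 0.002133 m. Contact area A = π·d²/4 = π·(0.002133 m)²/4 = 3.573e-06 m².
Depth limit h_lim = 0.04199 mm = 4.199e-05 m.
Working in SI base units: W = 32.11 N, H = 1.186e+09 Pa, K = 7.089e-06.
Permissible volume V_lim = h_lim·A = 4.199e-05 · 3.573e-06 = 1.500e-10 m³.
So the life L = V_lim·H/(K·W) = 1.500e-10 · 1.186e+09 / (7.089e-06 · 32.11) = 781.8 m.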